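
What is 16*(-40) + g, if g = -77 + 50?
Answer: -667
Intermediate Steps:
g = -27
16*(-40) + g = 16*(-40) - 27 = -640 - 27 = -667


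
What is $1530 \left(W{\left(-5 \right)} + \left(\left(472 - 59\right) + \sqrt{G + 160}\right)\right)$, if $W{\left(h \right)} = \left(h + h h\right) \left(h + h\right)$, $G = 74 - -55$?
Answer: $351900$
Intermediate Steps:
$G = 129$ ($G = 74 + 55 = 129$)
$W{\left(h \right)} = 2 h \left(h + h^{2}\right)$ ($W{\left(h \right)} = \left(h + h^{2}\right) 2 h = 2 h \left(h + h^{2}\right)$)
$1530 \left(W{\left(-5 \right)} + \left(\left(472 - 59\right) + \sqrt{G + 160}\right)\right) = 1530 \left(2 \left(-5\right)^{2} \left(1 - 5\right) + \left(\left(472 - 59\right) + \sqrt{129 + 160}\right)\right) = 1530 \left(2 \cdot 25 \left(-4\right) + \left(413 + \sqrt{289}\right)\right) = 1530 \left(-200 + \left(413 + 17\right)\right) = 1530 \left(-200 + 430\right) = 1530 \cdot 230 = 351900$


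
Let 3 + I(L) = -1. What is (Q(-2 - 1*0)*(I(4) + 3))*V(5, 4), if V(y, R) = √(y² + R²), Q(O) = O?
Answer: 2*√41 ≈ 12.806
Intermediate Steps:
I(L) = -4 (I(L) = -3 - 1 = -4)
V(y, R) = √(R² + y²)
(Q(-2 - 1*0)*(I(4) + 3))*V(5, 4) = ((-2 - 1*0)*(-4 + 3))*√(4² + 5²) = ((-2 + 0)*(-1))*√(16 + 25) = (-2*(-1))*√41 = 2*√41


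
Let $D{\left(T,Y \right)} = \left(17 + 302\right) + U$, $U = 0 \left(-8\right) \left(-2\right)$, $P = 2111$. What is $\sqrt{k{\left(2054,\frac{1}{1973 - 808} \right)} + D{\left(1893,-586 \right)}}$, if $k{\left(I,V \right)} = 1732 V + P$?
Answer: $\frac{\sqrt{3300074530}}{1165} \approx 49.31$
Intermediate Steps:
$U = 0$ ($U = 0 \left(-2\right) = 0$)
$D{\left(T,Y \right)} = 319$ ($D{\left(T,Y \right)} = \left(17 + 302\right) + 0 = 319 + 0 = 319$)
$k{\left(I,V \right)} = 2111 + 1732 V$ ($k{\left(I,V \right)} = 1732 V + 2111 = 2111 + 1732 V$)
$\sqrt{k{\left(2054,\frac{1}{1973 - 808} \right)} + D{\left(1893,-586 \right)}} = \sqrt{\left(2111 + \frac{1732}{1973 - 808}\right) + 319} = \sqrt{\left(2111 + \frac{1732}{1165}\right) + 319} = \sqrt{\frac{2461047}{1165} + 319} = \sqrt{\frac{2832682}{1165}} = \frac{\sqrt{3300074530}}{1165}$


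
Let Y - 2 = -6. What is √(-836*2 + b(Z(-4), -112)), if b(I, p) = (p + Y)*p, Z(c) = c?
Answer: 2*√2830 ≈ 106.40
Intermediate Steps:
Y = -4 (Y = 2 - 6 = -4)
b(I, p) = p*(-4 + p) (b(I, p) = (p - 4)*p = (-4 + p)*p = p*(-4 + p))
√(-836*2 + b(Z(-4), -112)) = √(-836*2 - 112*(-4 - 112)) = √(-1672 - 112*(-116)) = √(-1672 + 12992) = √11320 = 2*√2830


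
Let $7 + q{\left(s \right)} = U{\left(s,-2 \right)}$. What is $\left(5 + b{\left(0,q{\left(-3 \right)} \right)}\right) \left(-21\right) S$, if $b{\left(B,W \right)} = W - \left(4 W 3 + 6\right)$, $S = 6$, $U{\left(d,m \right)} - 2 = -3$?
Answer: $-10962$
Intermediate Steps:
$U{\left(d,m \right)} = -1$ ($U{\left(d,m \right)} = 2 - 3 = -1$)
$q{\left(s \right)} = -8$ ($q{\left(s \right)} = -7 - 1 = -8$)
$b{\left(B,W \right)} = -6 - 11 W$ ($b{\left(B,W \right)} = W - \left(4 \cdot 3 W + 6\right) = W - \left(12 W + 6\right) = W - \left(6 + 12 W\right) = -6 - 11 W$)
$\left(5 + b{\left(0,q{\left(-3 \right)} \right)}\right) \left(-21\right) S = \left(5 - -82\right) \left(-21\right) 6 = \left(5 + \left(-6 + 88\right)\right) \left(-21\right) 6 = \left(5 + 82\right) \left(-21\right) 6 = 87 \left(-21\right) 6 = \left(-1827\right) 6 = -10962$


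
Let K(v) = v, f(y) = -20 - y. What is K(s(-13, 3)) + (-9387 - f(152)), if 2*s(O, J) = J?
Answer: -18427/2 ≈ -9213.5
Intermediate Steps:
s(O, J) = J/2
K(s(-13, 3)) + (-9387 - f(152)) = (½)*3 + (-9387 - (-20 - 1*152)) = 3/2 + (-9387 - (-20 - 152)) = 3/2 + (-9387 - 1*(-172)) = 3/2 + (-9387 + 172) = 3/2 - 9215 = -18427/2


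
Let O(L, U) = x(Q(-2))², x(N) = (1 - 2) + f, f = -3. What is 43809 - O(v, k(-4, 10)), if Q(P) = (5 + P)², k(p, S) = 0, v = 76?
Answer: 43793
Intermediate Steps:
x(N) = -4 (x(N) = (1 - 2) - 3 = -1 - 3 = -4)
O(L, U) = 16 (O(L, U) = (-4)² = 16)
43809 - O(v, k(-4, 10)) = 43809 - 1*16 = 43809 - 16 = 43793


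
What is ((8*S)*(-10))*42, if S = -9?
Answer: 30240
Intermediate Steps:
((8*S)*(-10))*42 = ((8*(-9))*(-10))*42 = -72*(-10)*42 = 720*42 = 30240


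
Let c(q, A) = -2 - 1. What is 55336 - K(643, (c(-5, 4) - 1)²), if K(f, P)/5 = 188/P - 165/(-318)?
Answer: 11718227/212 ≈ 55275.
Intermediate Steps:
c(q, A) = -3
K(f, P) = 275/106 + 940/P (K(f, P) = 5*(188/P - 165/(-318)) = 5*(188/P - 165*(-1/318)) = 5*(188/P + 55/106) = 5*(55/106 + 188/P) = 275/106 + 940/P)
55336 - K(643, (c(-5, 4) - 1)²) = 55336 - (275/106 + 940/((-3 - 1)²)) = 55336 - (275/106 + 940/((-4)²)) = 55336 - (275/106 + 940/16) = 55336 - (275/106 + 940*(1/16)) = 55336 - (275/106 + 235/4) = 55336 - 1*13005/212 = 55336 - 13005/212 = 11718227/212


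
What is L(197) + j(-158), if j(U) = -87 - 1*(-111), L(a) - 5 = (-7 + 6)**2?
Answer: 30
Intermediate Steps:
L(a) = 6 (L(a) = 5 + (-7 + 6)**2 = 5 + (-1)**2 = 5 + 1 = 6)
j(U) = 24 (j(U) = -87 + 111 = 24)
L(197) + j(-158) = 6 + 24 = 30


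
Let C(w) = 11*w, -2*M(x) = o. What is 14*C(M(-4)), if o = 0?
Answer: 0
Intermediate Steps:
M(x) = 0 (M(x) = -½*0 = 0)
14*C(M(-4)) = 14*(11*0) = 14*0 = 0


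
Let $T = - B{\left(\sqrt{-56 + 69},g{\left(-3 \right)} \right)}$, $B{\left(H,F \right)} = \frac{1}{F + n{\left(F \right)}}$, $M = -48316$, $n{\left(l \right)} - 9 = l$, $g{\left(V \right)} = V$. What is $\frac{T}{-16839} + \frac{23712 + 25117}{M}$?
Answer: $- \frac{2466646277}{2440779372} \approx -1.0106$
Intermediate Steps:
$n{\left(l \right)} = 9 + l$
$B{\left(H,F \right)} = \frac{1}{9 + 2 F}$ ($B{\left(H,F \right)} = \frac{1}{F + \left(9 + F\right)} = \frac{1}{9 + 2 F}$)
$T = - \frac{1}{3}$ ($T = - \frac{1}{9 + 2 \left(-3\right)} = - \frac{1}{9 - 6} = - \frac{1}{3} \approx -0.33333$)
$\frac{T}{-16839} + \frac{23712 + 25117}{M} = - \frac{1}{3 \left(-16839\right)} + \frac{23712 + 25117}{-48316} = \left(- \frac{1}{3}\right) \left(- \frac{1}{16839}\right) + 48829 \left(- \frac{1}{48316}\right) = \frac{1}{50517} - \frac{48829}{48316} = - \frac{2466646277}{2440779372}$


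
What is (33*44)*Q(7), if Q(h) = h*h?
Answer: 71148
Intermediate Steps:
Q(h) = h²
(33*44)*Q(7) = (33*44)*7² = 1452*49 = 71148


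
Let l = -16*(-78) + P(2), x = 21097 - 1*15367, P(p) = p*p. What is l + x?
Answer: 6982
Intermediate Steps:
P(p) = p²
x = 5730 (x = 21097 - 15367 = 5730)
l = 1252 (l = -16*(-78) + 2² = 1248 + 4 = 1252)
l + x = 1252 + 5730 = 6982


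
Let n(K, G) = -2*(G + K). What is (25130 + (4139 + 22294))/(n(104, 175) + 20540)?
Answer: 51563/19982 ≈ 2.5805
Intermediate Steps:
n(K, G) = -2*G - 2*K
(25130 + (4139 + 22294))/(n(104, 175) + 20540) = (25130 + (4139 + 22294))/((-2*175 - 2*104) + 20540) = (25130 + 26433)/((-350 - 208) + 20540) = 51563/(-558 + 20540) = 51563/19982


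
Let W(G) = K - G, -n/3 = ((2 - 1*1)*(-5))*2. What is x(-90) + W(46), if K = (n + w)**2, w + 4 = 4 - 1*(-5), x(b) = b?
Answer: 1089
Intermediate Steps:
w = 5 (w = -4 + (4 - 1*(-5)) = -4 + (4 + 5) = -4 + 9 = 5)
n = 30 (n = -3*(2 - 1*1)*(-5)*2 = -3*(2 - 1)*(-5)*2 = -3*1*(-5)*2 = -(-15)*2 = -3*(-10) = 30)
K = 1225 (K = (30 + 5)**2 = 35**2 = 1225)
W(G) = 1225 - G
x(-90) + W(46) = -90 + (1225 - 1*46) = -90 + (1225 - 46) = -90 + 1179 = 1089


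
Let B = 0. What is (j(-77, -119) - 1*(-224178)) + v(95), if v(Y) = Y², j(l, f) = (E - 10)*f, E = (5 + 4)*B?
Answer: 234393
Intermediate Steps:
E = 0 (E = (5 + 4)*0 = 9*0 = 0)
j(l, f) = -10*f (j(l, f) = (0 - 10)*f = -10*f)
(j(-77, -119) - 1*(-224178)) + v(95) = (-10*(-119) - 1*(-224178)) + 95² = (1190 + 224178) + 9025 = 225368 + 9025 = 234393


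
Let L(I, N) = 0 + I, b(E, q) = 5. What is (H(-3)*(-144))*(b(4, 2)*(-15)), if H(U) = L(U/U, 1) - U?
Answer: 43200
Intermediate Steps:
L(I, N) = I
H(U) = 1 - U (H(U) = U/U - U = 1 - U)
(H(-3)*(-144))*(b(4, 2)*(-15)) = ((1 - 1*(-3))*(-144))*(5*(-15)) = ((1 + 3)*(-144))*(-75) = (4*(-144))*(-75) = -576*(-75) = 43200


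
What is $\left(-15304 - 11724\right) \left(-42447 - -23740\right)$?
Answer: $505612796$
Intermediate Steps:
$\left(-15304 - 11724\right) \left(-42447 - -23740\right) = - 27028 \left(-42447 + 23740\right) = \left(-27028\right) \left(-18707\right) = 505612796$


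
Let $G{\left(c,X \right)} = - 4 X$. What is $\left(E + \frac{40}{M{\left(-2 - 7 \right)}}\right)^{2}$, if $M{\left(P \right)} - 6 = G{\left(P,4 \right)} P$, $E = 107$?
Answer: $\frac{2588881}{225} \approx 11506.0$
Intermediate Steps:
$M{\left(P \right)} = 6 - 16 P$ ($M{\left(P \right)} = 6 + \left(-4\right) 4 P = 6 - 16 P$)
$\left(E + \frac{40}{M{\left(-2 - 7 \right)}}\right)^{2} = \left(107 + \frac{40}{6 - 16 \left(-2 - 7\right)}\right)^{2} = \left(107 + \frac{40}{6 - -144}\right)^{2} = \left(107 + \frac{40}{6 + 144}\right)^{2} = \left(107 + \frac{40}{150}\right)^{2} = \left(107 + 40 \cdot \frac{1}{150}\right)^{2} = \left(107 + \frac{4}{15}\right)^{2} = \left(\frac{1609}{15}\right)^{2} = \frac{2588881}{225}$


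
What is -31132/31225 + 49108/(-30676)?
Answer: -622100633/239464525 ≈ -2.5979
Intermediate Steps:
-31132/31225 + 49108/(-30676) = -31132*1/31225 + 49108*(-1/30676) = -31132/31225 - 12277/7669 = -622100633/239464525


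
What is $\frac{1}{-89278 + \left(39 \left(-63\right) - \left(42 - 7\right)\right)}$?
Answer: $- \frac{1}{91770} \approx -1.0897 \cdot 10^{-5}$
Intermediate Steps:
$\frac{1}{-89278 + \left(39 \left(-63\right) - \left(42 - 7\right)\right)} = \frac{1}{-89278 - 2492} = \frac{1}{-91770} = - \frac{1}{91770}$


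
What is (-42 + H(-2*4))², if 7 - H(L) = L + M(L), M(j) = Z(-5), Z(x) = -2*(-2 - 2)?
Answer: 1225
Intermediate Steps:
Z(x) = 8 (Z(x) = -2*(-4) = 8)
M(j) = 8
H(L) = -1 - L (H(L) = 7 - (L + 8) = 7 - (8 + L) = 7 + (-8 - L) = -1 - L)
(-42 + H(-2*4))² = (-42 + (-1 - (-2)*4))² = (-42 + (-1 - 1*(-8)))² = (-42 + (-1 + 8))² = (-42 + 7)² = (-35)² = 1225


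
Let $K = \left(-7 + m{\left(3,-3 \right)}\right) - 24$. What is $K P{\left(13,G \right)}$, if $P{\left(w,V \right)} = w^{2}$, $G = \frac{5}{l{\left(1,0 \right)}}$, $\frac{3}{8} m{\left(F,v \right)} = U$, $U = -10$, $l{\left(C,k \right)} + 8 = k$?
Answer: $- \frac{29237}{3} \approx -9745.7$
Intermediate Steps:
$l{\left(C,k \right)} = -8 + k$
$m{\left(F,v \right)} = - \frac{80}{3}$ ($m{\left(F,v \right)} = \frac{8}{3} \left(-10\right) = - \frac{80}{3}$)
$G = - \frac{5}{8}$ ($G = \frac{5}{-8 + 0} = \frac{5}{-8} = 5 \left(- \frac{1}{8}\right) = - \frac{5}{8} \approx -0.625$)
$K = - \frac{173}{3}$ ($K = \left(-7 - \frac{80}{3}\right) - 24 = - \frac{101}{3} - 24 = - \frac{173}{3} \approx -57.667$)
$K P{\left(13,G \right)} = - \frac{173 \cdot 13^{2}}{3} = \left(- \frac{173}{3}\right) 169 = - \frac{29237}{3}$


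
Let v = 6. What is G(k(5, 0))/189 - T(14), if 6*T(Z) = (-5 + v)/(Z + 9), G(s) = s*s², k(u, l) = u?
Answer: 5687/8694 ≈ 0.65413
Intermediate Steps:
G(s) = s³
T(Z) = 1/(6*(9 + Z)) (T(Z) = ((-5 + 6)/(Z + 9))/6 = (1/(9 + Z))/6 = 1/(6*(9 + Z)))
G(k(5, 0))/189 - T(14) = 5³/189 - 1/(6*(9 + 14)) = 125*(1/189) - 1/(6*23) = 125/189 - 1/(6*23) = 125/189 - 1*1/138 = 125/189 - 1/138 = 5687/8694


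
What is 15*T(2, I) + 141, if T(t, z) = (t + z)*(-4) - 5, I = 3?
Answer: -234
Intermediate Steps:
T(t, z) = -5 - 4*t - 4*z (T(t, z) = (-4*t - 4*z) - 5 = -5 - 4*t - 4*z)
15*T(2, I) + 141 = 15*(-5 - 4*2 - 4*3) + 141 = 15*(-5 - 8 - 12) + 141 = 15*(-25) + 141 = -375 + 141 = -234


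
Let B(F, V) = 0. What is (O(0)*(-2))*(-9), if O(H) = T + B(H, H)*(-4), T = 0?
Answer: 0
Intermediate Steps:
O(H) = 0 (O(H) = 0 + 0*(-4) = 0 + 0 = 0)
(O(0)*(-2))*(-9) = (0*(-2))*(-9) = 0*(-9) = 0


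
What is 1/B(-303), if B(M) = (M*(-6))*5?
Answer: 1/9090 ≈ 0.00011001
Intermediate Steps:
B(M) = -30*M (B(M) = -6*M*5 = -30*M)
1/B(-303) = 1/(-30*(-303)) = 1/9090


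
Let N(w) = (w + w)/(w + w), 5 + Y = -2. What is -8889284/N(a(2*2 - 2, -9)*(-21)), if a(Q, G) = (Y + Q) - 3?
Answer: -8889284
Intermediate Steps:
Y = -7 (Y = -5 - 2 = -7)
a(Q, G) = -10 + Q (a(Q, G) = (-7 + Q) - 3 = -10 + Q)
N(w) = 1 (N(w) = (2*w)/((2*w)) = (2*w)*(1/(2*w)) = 1)
-8889284/N(a(2*2 - 2, -9)*(-21)) = -8889284/1 = -8889284*1 = -8889284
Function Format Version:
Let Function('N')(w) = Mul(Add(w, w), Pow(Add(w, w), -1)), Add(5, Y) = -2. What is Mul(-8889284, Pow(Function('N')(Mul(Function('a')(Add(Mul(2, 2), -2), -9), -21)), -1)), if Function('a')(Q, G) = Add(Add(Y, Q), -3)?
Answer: -8889284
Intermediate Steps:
Y = -7 (Y = Add(-5, -2) = -7)
Function('a')(Q, G) = Add(-10, Q) (Function('a')(Q, G) = Add(Add(-7, Q), -3) = Add(-10, Q))
Function('N')(w) = 1 (Function('N')(w) = Mul(Mul(2, w), Pow(Mul(2, w), -1)) = Mul(Mul(2, w), Mul(Rational(1, 2), Pow(w, -1))) = 1)
Mul(-8889284, Pow(Function('N')(Mul(Function('a')(Add(Mul(2, 2), -2), -9), -21)), -1)) = Mul(-8889284, Pow(1, -1)) = Mul(-8889284, 1) = -8889284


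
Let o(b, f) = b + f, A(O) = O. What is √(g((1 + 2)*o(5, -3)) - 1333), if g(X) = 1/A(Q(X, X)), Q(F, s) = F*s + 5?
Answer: 2*I*√560183/41 ≈ 36.51*I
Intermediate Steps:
Q(F, s) = 5 + F*s
g(X) = 1/(5 + X²) (g(X) = 1/(5 + X*X) = 1/(5 + X²))
√(g((1 + 2)*o(5, -3)) - 1333) = √(1/(5 + ((1 + 2)*(5 - 3))²) - 1333) = √(1/(5 + (3*2)²) - 1333) = √(1/(5 + 6²) - 1333) = √(1/(5 + 36) - 1333) = √(1/41 - 1333) = √(-54652/41) = 2*I*√560183/41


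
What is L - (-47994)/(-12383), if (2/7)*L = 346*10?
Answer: 149910136/12383 ≈ 12106.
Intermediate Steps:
L = 12110 (L = 7*(346*10)/2 = (7/2)*3460 = 12110)
L - (-47994)/(-12383) = 12110 - (-47994)/(-12383) = 12110 - (-47994)*(-1)/12383 = 12110 - 1*47994/12383 = 12110 - 47994/12383 = 149910136/12383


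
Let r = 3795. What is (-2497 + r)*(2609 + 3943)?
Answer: 8504496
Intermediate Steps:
(-2497 + r)*(2609 + 3943) = (-2497 + 3795)*(2609 + 3943) = 1298*6552 = 8504496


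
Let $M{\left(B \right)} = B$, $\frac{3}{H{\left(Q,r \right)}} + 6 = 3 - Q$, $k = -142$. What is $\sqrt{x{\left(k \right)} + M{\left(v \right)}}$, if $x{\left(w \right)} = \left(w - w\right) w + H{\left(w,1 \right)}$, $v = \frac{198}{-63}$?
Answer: $\frac{i \sqrt{2955001}}{973} \approx 1.7667 i$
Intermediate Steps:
$v = - \frac{22}{7}$ ($v = 198 \left(- \frac{1}{63}\right) = - \frac{22}{7} \approx -3.1429$)
$H{\left(Q,r \right)} = \frac{3}{-3 - Q}$ ($H{\left(Q,r \right)} = \frac{3}{-6 - \left(-3 + Q\right)} = \frac{3}{-3 - Q}$)
$x{\left(w \right)} = - \frac{3}{3 + w}$ ($x{\left(w \right)} = \left(w - w\right) w - \frac{3}{3 + w} = 0 w - \frac{3}{3 + w} = 0 - \frac{3}{3 + w} = - \frac{3}{3 + w}$)
$\sqrt{x{\left(k \right)} + M{\left(v \right)}} = \sqrt{- \frac{3}{3 - 142} - \frac{22}{7}} = \sqrt{- \frac{3}{-139} - \frac{22}{7}} = \sqrt{\left(-3\right) \left(- \frac{1}{139}\right) - \frac{22}{7}} = \sqrt{\frac{3}{139} - \frac{22}{7}} = \sqrt{- \frac{3037}{973}} = \frac{i \sqrt{2955001}}{973}$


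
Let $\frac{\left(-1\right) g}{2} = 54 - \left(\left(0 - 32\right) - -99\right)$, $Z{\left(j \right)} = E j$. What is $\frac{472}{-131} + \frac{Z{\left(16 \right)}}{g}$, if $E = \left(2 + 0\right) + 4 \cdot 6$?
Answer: $\frac{1624}{131} \approx 12.397$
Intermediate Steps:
$E = 26$ ($E = 2 + 24 = 26$)
$Z{\left(j \right)} = 26 j$
$g = 26$ ($g = - 2 \left(54 - \left(\left(0 - 32\right) - -99\right)\right) = - 2 \left(54 - \left(\left(0 - 32\right) + 99\right)\right) = - 2 \left(54 - \left(-32 + 99\right)\right) = - 2 \left(54 - 67\right) = \left(-2\right) \left(-13\right) = 26$)
$\frac{472}{-131} + \frac{Z{\left(16 \right)}}{g} = \frac{472}{-131} + \frac{26 \cdot 16}{26} = 472 \left(- \frac{1}{131}\right) + 416 \cdot \frac{1}{26} = - \frac{472}{131} + 16 = \frac{1624}{131}$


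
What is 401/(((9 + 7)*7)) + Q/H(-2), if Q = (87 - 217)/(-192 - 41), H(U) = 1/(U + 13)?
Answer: 253593/26096 ≈ 9.7177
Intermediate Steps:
H(U) = 1/(13 + U)
Q = 130/233 (Q = -130/(-233) = -130*(-1/233) = 130/233 ≈ 0.55794)
401/(((9 + 7)*7)) + Q/H(-2) = 401/(((9 + 7)*7)) + 130/(233*(1/(13 - 2))) = 401/((16*7)) + 130/(233*(1/11)) = 401/112 + 130/(233*(1/11)) = 401*(1/112) + (130/233)*11 = 401/112 + 1430/233 = 253593/26096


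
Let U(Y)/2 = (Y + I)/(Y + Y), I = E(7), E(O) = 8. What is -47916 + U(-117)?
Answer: -5606063/117 ≈ -47915.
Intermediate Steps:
I = 8
U(Y) = (8 + Y)/Y (U(Y) = 2*((Y + 8)/(Y + Y)) = 2*((8 + Y)/((2*Y))) = 2*((8 + Y)*(1/(2*Y))) = 2*((8 + Y)/(2*Y)) = (8 + Y)/Y)
-47916 + U(-117) = -47916 + (8 - 117)/(-117) = -47916 - 1/117*(-109) = -47916 + 109/117 = -5606063/117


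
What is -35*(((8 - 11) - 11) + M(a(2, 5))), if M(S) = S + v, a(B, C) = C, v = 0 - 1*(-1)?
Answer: 280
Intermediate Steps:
v = 1 (v = 0 + 1 = 1)
M(S) = 1 + S (M(S) = S + 1 = 1 + S)
-35*(((8 - 11) - 11) + M(a(2, 5))) = -35*(((8 - 11) - 11) + (1 + 5)) = -35*((-3 - 11) + 6) = -35*(-14 + 6) = -35*(-8) = 280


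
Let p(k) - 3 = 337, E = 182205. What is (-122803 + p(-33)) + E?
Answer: 59742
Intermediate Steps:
p(k) = 340 (p(k) = 3 + 337 = 340)
(-122803 + p(-33)) + E = (-122803 + 340) + 182205 = -122463 + 182205 = 59742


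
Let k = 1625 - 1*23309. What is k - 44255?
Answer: -65939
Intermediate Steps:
k = -21684 (k = 1625 - 23309 = -21684)
k - 44255 = -21684 - 44255 = -65939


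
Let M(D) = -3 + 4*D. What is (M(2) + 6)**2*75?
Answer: 9075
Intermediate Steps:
(M(2) + 6)**2*75 = ((-3 + 4*2) + 6)**2*75 = ((-3 + 8) + 6)**2*75 = (5 + 6)**2*75 = 11**2*75 = 121*75 = 9075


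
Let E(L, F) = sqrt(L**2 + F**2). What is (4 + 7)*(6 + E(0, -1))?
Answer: 77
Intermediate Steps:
E(L, F) = sqrt(F**2 + L**2)
(4 + 7)*(6 + E(0, -1)) = (4 + 7)*(6 + sqrt((-1)**2 + 0**2)) = 11*(6 + sqrt(1 + 0)) = 11*(6 + sqrt(1)) = 11*(6 + 1) = 11*7 = 77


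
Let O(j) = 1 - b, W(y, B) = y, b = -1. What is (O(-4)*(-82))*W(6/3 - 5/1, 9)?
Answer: 492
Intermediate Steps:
O(j) = 2 (O(j) = 1 - 1*(-1) = 1 + 1 = 2)
(O(-4)*(-82))*W(6/3 - 5/1, 9) = (2*(-82))*(6/3 - 5/1) = -164*(6*(⅓) - 5*1) = -164*(2 - 5) = -164*(-3) = 492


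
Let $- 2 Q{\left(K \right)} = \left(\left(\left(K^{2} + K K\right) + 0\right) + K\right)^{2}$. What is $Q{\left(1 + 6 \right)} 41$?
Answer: $- \frac{452025}{2} \approx -2.2601 \cdot 10^{5}$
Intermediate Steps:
$Q{\left(K \right)} = - \frac{\left(K + 2 K^{2}\right)^{2}}{2}$ ($Q{\left(K \right)} = - \frac{\left(\left(\left(K^{2} + K K\right) + 0\right) + K\right)^{2}}{2} = - \frac{\left(\left(\left(K^{2} + K^{2}\right) + 0\right) + K\right)^{2}}{2} = - \frac{\left(\left(2 K^{2} + 0\right) + K\right)^{2}}{2} = - \frac{\left(2 K^{2} + K\right)^{2}}{2} = - \frac{\left(K + 2 K^{2}\right)^{2}}{2}$)
$Q{\left(1 + 6 \right)} 41 = - \frac{\left(1 + 6\right)^{2} \left(1 + 2 \left(1 + 6\right)\right)^{2}}{2} \cdot 41 = - \frac{7^{2} \left(1 + 2 \cdot 7\right)^{2}}{2} \cdot 41 = \left(- \frac{1}{2}\right) 49 \left(1 + 14\right)^{2} \cdot 41 = \left(- \frac{1}{2}\right) 49 \cdot 15^{2} \cdot 41 = \left(- \frac{1}{2}\right) 49 \cdot 225 \cdot 41 = \left(- \frac{11025}{2}\right) 41 = - \frac{452025}{2}$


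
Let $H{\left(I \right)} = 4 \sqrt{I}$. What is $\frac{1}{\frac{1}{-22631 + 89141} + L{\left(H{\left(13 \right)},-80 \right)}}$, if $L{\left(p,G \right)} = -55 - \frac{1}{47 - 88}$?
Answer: $- \frac{2726910}{149913499} \approx -0.01819$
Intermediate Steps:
$L{\left(p,G \right)} = - \frac{2254}{41}$ ($L{\left(p,G \right)} = -55 - \frac{1}{-41} = -55 - - \frac{1}{41} = -55 + \frac{1}{41} = - \frac{2254}{41}$)
$\frac{1}{\frac{1}{-22631 + 89141} + L{\left(H{\left(13 \right)},-80 \right)}} = \frac{1}{\frac{1}{-22631 + 89141} - \frac{2254}{41}} = \frac{1}{\frac{1}{66510} - \frac{2254}{41}} = \frac{1}{- \frac{149913499}{2726910}} = - \frac{2726910}{149913499}$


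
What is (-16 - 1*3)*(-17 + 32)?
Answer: -285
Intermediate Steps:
(-16 - 1*3)*(-17 + 32) = (-16 - 3)*15 = -19*15 = -285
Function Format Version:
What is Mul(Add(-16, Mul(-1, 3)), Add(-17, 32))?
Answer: -285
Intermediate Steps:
Mul(Add(-16, Mul(-1, 3)), Add(-17, 32)) = Mul(Add(-16, -3), 15) = Mul(-19, 15) = -285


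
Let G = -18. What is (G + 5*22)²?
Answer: 8464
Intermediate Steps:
(G + 5*22)² = (-18 + 5*22)² = (-18 + 110)² = 92² = 8464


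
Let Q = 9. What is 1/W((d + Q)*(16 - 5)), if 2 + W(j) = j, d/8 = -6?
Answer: -1/431 ≈ -0.0023202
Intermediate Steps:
d = -48 (d = 8*(-6) = -48)
W(j) = -2 + j
1/W((d + Q)*(16 - 5)) = 1/(-2 + (-48 + 9)*(16 - 5)) = 1/(-2 - 39*11) = 1/(-2 - 429) = 1/(-431) = -1/431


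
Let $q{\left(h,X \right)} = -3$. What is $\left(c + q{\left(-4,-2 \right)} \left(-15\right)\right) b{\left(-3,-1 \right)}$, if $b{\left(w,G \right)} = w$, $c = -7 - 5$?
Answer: $-99$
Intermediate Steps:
$c = -12$ ($c = -7 - 5 = -12$)
$\left(c + q{\left(-4,-2 \right)} \left(-15\right)\right) b{\left(-3,-1 \right)} = \left(-12 - -45\right) \left(-3\right) = \left(-12 + 45\right) \left(-3\right) = 33 \left(-3\right) = -99$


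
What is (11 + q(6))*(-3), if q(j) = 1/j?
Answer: -67/2 ≈ -33.500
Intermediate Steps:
q(j) = 1/j
(11 + q(6))*(-3) = (11 + 1/6)*(-3) = (11 + ⅙)*(-3) = (67/6)*(-3) = -67/2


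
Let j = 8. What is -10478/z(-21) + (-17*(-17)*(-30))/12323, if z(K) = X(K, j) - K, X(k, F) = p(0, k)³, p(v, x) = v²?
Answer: -129302464/258783 ≈ -499.66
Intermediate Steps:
X(k, F) = 0 (X(k, F) = (0²)³ = 0³ = 0)
z(K) = -K (z(K) = 0 - K = -K)
-10478/z(-21) + (-17*(-17)*(-30))/12323 = -10478/((-1*(-21))) + (-17*(-17)*(-30))/12323 = -10478/21 + (289*(-30))*(1/12323) = -10478*1/21 - 8670*1/12323 = -10478/21 - 8670/12323 = -129302464/258783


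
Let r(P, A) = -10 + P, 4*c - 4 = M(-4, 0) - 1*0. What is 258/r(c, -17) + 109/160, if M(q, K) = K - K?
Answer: -13433/480 ≈ -27.985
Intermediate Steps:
M(q, K) = 0
c = 1 (c = 1 + (0 - 1*0)/4 = 1 + (0 + 0)/4 = 1 + (¼)*0 = 1 + 0 = 1)
258/r(c, -17) + 109/160 = 258/(-10 + 1) + 109/160 = 258/(-9) + 109*(1/160) = 258*(-⅑) + 109/160 = -86/3 + 109/160 = -13433/480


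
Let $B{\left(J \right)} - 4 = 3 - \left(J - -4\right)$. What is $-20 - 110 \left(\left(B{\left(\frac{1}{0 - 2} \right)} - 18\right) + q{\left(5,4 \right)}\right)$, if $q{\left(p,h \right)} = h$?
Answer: $1135$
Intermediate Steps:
$B{\left(J \right)} = 3 - J$ ($B{\left(J \right)} = 4 - \left(-3 + 4 + J\right) = 4 - \left(1 + J\right) = 3 - J$)
$-20 - 110 \left(\left(B{\left(\frac{1}{0 - 2} \right)} - 18\right) + q{\left(5,4 \right)}\right) = -20 - 110 \left(\left(\left(3 - \frac{1}{0 - 2}\right) - 18\right) + 4\right) = -20 - 110 \left(\left(\left(3 - \frac{1}{-2}\right) - 18\right) + 4\right) = -20 - 110 \left(\left(\left(3 - - \frac{1}{2}\right) - 18\right) + 4\right) = -20 - 110 \left(\left(\left(3 + \frac{1}{2}\right) - 18\right) + 4\right) = -20 - 110 \left(\left(\frac{7}{2} - 18\right) + 4\right) = -20 - 110 \left(- \frac{29}{2} + 4\right) = -20 - -1155 = -20 + 1155 = 1135$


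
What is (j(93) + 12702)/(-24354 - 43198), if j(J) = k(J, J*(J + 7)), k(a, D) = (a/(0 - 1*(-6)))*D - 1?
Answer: -156851/67552 ≈ -2.3219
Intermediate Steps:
k(a, D) = -1 + D*a/6 (k(a, D) = (a/(0 + 6))*D - 1 = (a/6)*D - 1 = D*a/6 - 1 = -1 + D*a/6)
j(J) = -1 + J²*(7 + J)/6 (j(J) = -1 + (J*(J + 7))*J/6 = -1 + (J*(7 + J))*J/6 = -1 + J²*(7 + J)/6)
(j(93) + 12702)/(-24354 - 43198) = ((-1 + (⅙)*93²*(7 + 93)) + 12702)/(-24354 - 43198) = ((-1 + (⅙)*8649*100) + 12702)/(-67552) = ((-1 + 144150) + 12702)*(-1/67552) = (144149 + 12702)*(-1/67552) = 156851*(-1/67552) = -156851/67552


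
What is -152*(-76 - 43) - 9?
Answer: 18079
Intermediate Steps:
-152*(-76 - 43) - 9 = -152*(-119) - 9 = 18088 - 9 = 18079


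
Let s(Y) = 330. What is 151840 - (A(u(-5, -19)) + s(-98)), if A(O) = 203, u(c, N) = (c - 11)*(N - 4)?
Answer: 151307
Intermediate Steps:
u(c, N) = (-11 + c)*(-4 + N)
151840 - (A(u(-5, -19)) + s(-98)) = 151840 - (203 + 330) = 151840 - 1*533 = 151840 - 533 = 151307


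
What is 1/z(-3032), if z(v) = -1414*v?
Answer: 1/4287248 ≈ 2.3325e-7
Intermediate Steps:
1/z(-3032) = 1/(-1414*(-3032)) = 1/4287248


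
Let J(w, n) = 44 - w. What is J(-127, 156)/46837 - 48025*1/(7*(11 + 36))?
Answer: -321327238/2201339 ≈ -145.97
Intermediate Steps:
J(-127, 156)/46837 - 48025*1/(7*(11 + 36)) = (44 - 1*(-127))/46837 - 48025*1/(7*(11 + 36)) = (44 + 127)*(1/46837) - 48025/(7*47) = 171*(1/46837) - 48025/329 = 171/46837 - 48025*1/329 = 171/46837 - 48025/329 = -321327238/2201339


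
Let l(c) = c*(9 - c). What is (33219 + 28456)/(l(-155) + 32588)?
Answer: 61675/7168 ≈ 8.6042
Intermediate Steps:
(33219 + 28456)/(l(-155) + 32588) = (33219 + 28456)/(-155*(9 - 1*(-155)) + 32588) = 61675/(-155*(9 + 155) + 32588) = 61675/(-155*164 + 32588) = 61675/(-25420 + 32588) = 61675/7168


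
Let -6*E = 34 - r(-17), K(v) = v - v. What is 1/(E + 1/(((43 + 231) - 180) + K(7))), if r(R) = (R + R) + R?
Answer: -141/1996 ≈ -0.070641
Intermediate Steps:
r(R) = 3*R (r(R) = 2*R + R = 3*R)
K(v) = 0
E = -85/6 (E = -(34 - 3*(-17))/6 = -(34 - 1*(-51))/6 = -(34 + 51)/6 = -⅙*85 = -85/6 ≈ -14.167)
1/(E + 1/(((43 + 231) - 180) + K(7))) = 1/(-85/6 + 1/(((43 + 231) - 180) + 0)) = 1/(-85/6 + 1/((274 - 180) + 0)) = 1/(-85/6 + 1/(94 + 0)) = 1/(-85/6 + 1/94) = 1/(-1996/141) = -141/1996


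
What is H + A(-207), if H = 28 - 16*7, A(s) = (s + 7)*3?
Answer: -684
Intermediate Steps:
A(s) = 21 + 3*s (A(s) = (7 + s)*3 = 21 + 3*s)
H = -84 (H = 28 - 112 = -84)
H + A(-207) = -84 + (21 + 3*(-207)) = -84 + (21 - 621) = -84 - 600 = -684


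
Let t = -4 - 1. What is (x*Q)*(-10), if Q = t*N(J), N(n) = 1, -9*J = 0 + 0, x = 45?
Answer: 2250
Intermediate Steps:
J = 0 (J = -(0 + 0)/9 = -⅑*0 = 0)
t = -5
Q = -5 (Q = -5*1 = -5)
(x*Q)*(-10) = (45*(-5))*(-10) = -225*(-10) = 2250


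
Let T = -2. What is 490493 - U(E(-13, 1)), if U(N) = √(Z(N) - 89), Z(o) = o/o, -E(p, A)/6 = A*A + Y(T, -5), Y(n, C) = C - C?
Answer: 490493 - 2*I*√22 ≈ 4.9049e+5 - 9.3808*I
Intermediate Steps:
Y(n, C) = 0
E(p, A) = -6*A² (E(p, A) = -6*(A*A + 0) = -6*(A² + 0) = -6*A²)
Z(o) = 1
U(N) = 2*I*√22 (U(N) = √(1 - 89) = √(-88) = 2*I*√22)
490493 - U(E(-13, 1)) = 490493 - 2*I*√22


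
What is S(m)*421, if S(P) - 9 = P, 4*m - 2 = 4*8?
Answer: 14735/2 ≈ 7367.5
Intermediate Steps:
m = 17/2 (m = 1/2 + (4*8)/4 = 1/2 + (1/4)*32 = 1/2 + 8 = 17/2 ≈ 8.5000)
S(P) = 9 + P
S(m)*421 = (9 + 17/2)*421 = (35/2)*421 = 14735/2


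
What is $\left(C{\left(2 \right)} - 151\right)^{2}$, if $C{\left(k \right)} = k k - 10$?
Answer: $24649$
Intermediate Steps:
$C{\left(k \right)} = -10 + k^{2}$ ($C{\left(k \right)} = k^{2} - 10 = -10 + k^{2}$)
$\left(C{\left(2 \right)} - 151\right)^{2} = \left(\left(-10 + 2^{2}\right) - 151\right)^{2} = \left(\left(-10 + 4\right) - 151\right)^{2} = \left(-6 - 151\right)^{2} = \left(-157\right)^{2} = 24649$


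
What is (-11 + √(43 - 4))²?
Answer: (11 - √39)² ≈ 22.610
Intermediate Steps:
(-11 + √(43 - 4))² = (-11 + √39)²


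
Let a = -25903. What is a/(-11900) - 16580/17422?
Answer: 126990033/103660900 ≈ 1.2251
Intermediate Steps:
a/(-11900) - 16580/17422 = -25903/(-11900) - 16580/17422 = -25903*(-1/11900) - 16580*1/17422 = 25903/11900 - 8290/8711 = 126990033/103660900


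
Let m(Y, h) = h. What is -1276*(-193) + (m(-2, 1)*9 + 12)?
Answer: 246289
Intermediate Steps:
-1276*(-193) + (m(-2, 1)*9 + 12) = -1276*(-193) + (1*9 + 12) = 246268 + (9 + 12) = 246268 + 21 = 246289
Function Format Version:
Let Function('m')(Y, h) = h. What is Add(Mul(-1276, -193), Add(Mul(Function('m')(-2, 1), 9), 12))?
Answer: 246289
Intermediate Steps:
Add(Mul(-1276, -193), Add(Mul(Function('m')(-2, 1), 9), 12)) = Add(Mul(-1276, -193), Add(Mul(1, 9), 12)) = Add(246268, Add(9, 12)) = Add(246268, 21) = 246289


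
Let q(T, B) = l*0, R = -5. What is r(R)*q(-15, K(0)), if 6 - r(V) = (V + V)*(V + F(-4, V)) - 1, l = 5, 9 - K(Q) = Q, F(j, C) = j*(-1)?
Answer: 0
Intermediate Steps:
F(j, C) = -j
K(Q) = 9 - Q
q(T, B) = 0 (q(T, B) = 5*0 = 0)
r(V) = 7 - 2*V*(4 + V) (r(V) = 6 - ((V + V)*(V - 1*(-4)) - 1) = 6 - ((2*V)*(V + 4) - 1) = 6 - ((2*V)*(4 + V) - 1) = 6 - (2*V*(4 + V) - 1) = 6 - (-1 + 2*V*(4 + V)) = 6 + (1 - 2*V*(4 + V)) = 7 - 2*V*(4 + V))
r(R)*q(-15, K(0)) = (7 - 8*(-5) - 2*(-5)**2)*0 = (7 + 40 - 2*25)*0 = (7 + 40 - 50)*0 = -3*0 = 0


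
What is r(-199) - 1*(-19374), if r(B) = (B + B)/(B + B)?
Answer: 19375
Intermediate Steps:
r(B) = 1 (r(B) = (2*B)/((2*B)) = (2*B)*(1/(2*B)) = 1)
r(-199) - 1*(-19374) = 1 - 1*(-19374) = 1 + 19374 = 19375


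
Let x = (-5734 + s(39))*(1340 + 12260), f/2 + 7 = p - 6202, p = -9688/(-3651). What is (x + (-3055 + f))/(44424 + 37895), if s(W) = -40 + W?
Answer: -284819868547/300546669 ≈ -947.67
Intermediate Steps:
p = 9688/3651 (p = -9688*(-1/3651) = 9688/3651 ≈ 2.6535)
f = -45318742/3651 (f = -14 + 2*(9688/3651 - 6202) = -14 + 2*(-22633814/3651) = -14 - 45267628/3651 = -45318742/3651 ≈ -12413.)
x = -77996000 (x = (-5734 + (-40 + 39))*(1340 + 12260) = (-5734 - 1)*13600 = -5735*13600 = -77996000)
(x + (-3055 + f))/(44424 + 37895) = (-77996000 + (-3055 - 45318742/3651))/(44424 + 37895) = (-77996000 - 56472547/3651)/82319 = -284819868547/3651*1/82319 = -284819868547/300546669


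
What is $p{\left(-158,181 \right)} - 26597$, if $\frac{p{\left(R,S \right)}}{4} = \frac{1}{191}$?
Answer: $- \frac{5080023}{191} \approx -26597.0$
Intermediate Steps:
$p{\left(R,S \right)} = \frac{4}{191}$
$p{\left(-158,181 \right)} - 26597 = \frac{4}{191} - 26597 = - \frac{5080023}{191}$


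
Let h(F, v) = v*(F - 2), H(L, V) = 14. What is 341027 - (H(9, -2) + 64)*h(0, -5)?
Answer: 340247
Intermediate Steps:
h(F, v) = v*(-2 + F)
341027 - (H(9, -2) + 64)*h(0, -5) = 341027 - (14 + 64)*(-5*(-2 + 0)) = 341027 - 78*(-5*(-2)) = 341027 - 78*10 = 341027 - 1*780 = 341027 - 780 = 340247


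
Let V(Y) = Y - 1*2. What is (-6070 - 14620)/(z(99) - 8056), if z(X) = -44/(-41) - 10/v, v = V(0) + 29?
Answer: 11451915/4458607 ≈ 2.5685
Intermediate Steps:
V(Y) = -2 + Y (V(Y) = Y - 2 = -2 + Y)
v = 27 (v = (-2 + 0) + 29 = -2 + 29 = 27)
z(X) = 778/1107 (z(X) = -44/(-41) - 10/27 = -44*(-1/41) - 10*1/27 = 44/41 - 10/27 = 778/1107)
(-6070 - 14620)/(z(99) - 8056) = (-6070 - 14620)/(778/1107 - 8056) = -20690/(-8917214/1107) = -20690*(-1107/8917214) = 11451915/4458607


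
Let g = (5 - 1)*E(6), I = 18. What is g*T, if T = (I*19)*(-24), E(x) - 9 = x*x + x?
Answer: -1674432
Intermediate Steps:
E(x) = 9 + x + x**2 (E(x) = 9 + (x*x + x) = 9 + (x**2 + x) = 9 + (x + x**2) = 9 + x + x**2)
T = -8208 (T = (18*19)*(-24) = 342*(-24) = -8208)
g = 204 (g = (5 - 1)*(9 + 6 + 6**2) = 4*(9 + 6 + 36) = 4*51 = 204)
g*T = 204*(-8208) = -1674432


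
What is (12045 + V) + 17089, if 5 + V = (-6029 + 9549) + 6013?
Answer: 38662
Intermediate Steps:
V = 9528 (V = -5 + ((-6029 + 9549) + 6013) = -5 + (3520 + 6013) = -5 + 9533 = 9528)
(12045 + V) + 17089 = (12045 + 9528) + 17089 = 21573 + 17089 = 38662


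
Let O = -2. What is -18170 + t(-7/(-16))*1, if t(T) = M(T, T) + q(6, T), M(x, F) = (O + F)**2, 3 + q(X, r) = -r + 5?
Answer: -4650495/256 ≈ -18166.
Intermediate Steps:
q(X, r) = 2 - r (q(X, r) = -3 + (-r + 5) = -3 + (5 - r) = 2 - r)
M(x, F) = (-2 + F)**2
t(T) = 2 + (-2 + T)**2 - T (t(T) = (-2 + T)**2 + (2 - T) = 2 + (-2 + T)**2 - T)
-18170 + t(-7/(-16))*1 = -18170 + (2 + (-2 - 7/(-16))**2 - (-7)/(-16))*1 = -18170 + (2 + (-2 - 7*(-1/16))**2 - (-7)*(-1)/16)*1 = -18170 + (2 + (-2 + 7/16)**2 - 1*7/16)*1 = -18170 + (2 + (-25/16)**2 - 7/16)*1 = -18170 + (2 + 625/256 - 7/16)*1 = -18170 + (1025/256)*1 = -18170 + 1025/256 = -4650495/256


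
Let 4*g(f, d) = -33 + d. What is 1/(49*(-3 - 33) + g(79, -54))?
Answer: -4/7143 ≈ -0.00055999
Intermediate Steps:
g(f, d) = -33/4 + d/4 (g(f, d) = (-33 + d)/4 = -33/4 + d/4)
1/(49*(-3 - 33) + g(79, -54)) = 1/(49*(-3 - 33) + (-33/4 + (1/4)*(-54))) = 1/(49*(-36) + (-33/4 - 27/2)) = 1/(-1764 - 87/4) = 1/(-7143/4) = -4/7143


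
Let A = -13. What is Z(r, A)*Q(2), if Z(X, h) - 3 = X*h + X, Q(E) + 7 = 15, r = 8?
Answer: -744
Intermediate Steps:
Q(E) = 8 (Q(E) = -7 + 15 = 8)
Z(X, h) = 3 + X + X*h (Z(X, h) = 3 + (X*h + X) = 3 + (X + X*h) = 3 + X + X*h)
Z(r, A)*Q(2) = (3 + 8 + 8*(-13))*8 = (3 + 8 - 104)*8 = -93*8 = -744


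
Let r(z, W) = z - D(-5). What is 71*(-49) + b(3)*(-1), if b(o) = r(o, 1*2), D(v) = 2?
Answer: -3480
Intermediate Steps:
r(z, W) = -2 + z (r(z, W) = z - 1*2 = z - 2 = -2 + z)
b(o) = -2 + o
71*(-49) + b(3)*(-1) = 71*(-49) + (-2 + 3)*(-1) = -3479 + 1*(-1) = -3479 - 1 = -3480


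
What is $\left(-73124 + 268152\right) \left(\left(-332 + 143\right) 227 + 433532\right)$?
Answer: $76183592612$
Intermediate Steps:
$\left(-73124 + 268152\right) \left(\left(-332 + 143\right) 227 + 433532\right) = 195028 \left(\left(-189\right) 227 + 433532\right) = 195028 \left(-42903 + 433532\right) = 195028 \cdot 390629 = 76183592612$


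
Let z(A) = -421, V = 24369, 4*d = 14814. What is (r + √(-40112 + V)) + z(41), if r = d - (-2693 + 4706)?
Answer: 2539/2 + I*√15743 ≈ 1269.5 + 125.47*I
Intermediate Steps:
d = 7407/2 (d = (¼)*14814 = 7407/2 ≈ 3703.5)
r = 3381/2 (r = 7407/2 - (-2693 + 4706) = 7407/2 - 1*2013 = 7407/2 - 2013 = 3381/2 ≈ 1690.5)
(r + √(-40112 + V)) + z(41) = (3381/2 + √(-40112 + 24369)) - 421 = (3381/2 + √(-15743)) - 421 = (3381/2 + I*√15743) - 421 = 2539/2 + I*√15743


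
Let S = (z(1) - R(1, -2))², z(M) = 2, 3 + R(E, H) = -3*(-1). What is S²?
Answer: 16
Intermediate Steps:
R(E, H) = 0 (R(E, H) = -3 - 3*(-1) = -3 + 3 = 0)
S = 4 (S = (2 - 0)² = (2 - 1*0)² = (2 + 0)² = 2² = 4)
S² = 4² = 16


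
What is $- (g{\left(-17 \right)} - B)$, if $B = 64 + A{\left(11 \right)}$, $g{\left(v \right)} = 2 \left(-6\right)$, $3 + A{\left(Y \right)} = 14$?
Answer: $87$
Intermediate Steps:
$A{\left(Y \right)} = 11$ ($A{\left(Y \right)} = -3 + 14 = 11$)
$g{\left(v \right)} = -12$
$B = 75$ ($B = 64 + 11 = 75$)
$- (g{\left(-17 \right)} - B) = - (-12 - 75) = \left(-1\right) \left(-87\right) = 87$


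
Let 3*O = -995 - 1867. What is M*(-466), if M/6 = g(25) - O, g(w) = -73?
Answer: -2463276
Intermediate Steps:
O = -954 (O = (-995 - 1867)/3 = (1/3)*(-2862) = -954)
M = 5286 (M = 6*(-73 - 1*(-954)) = 6*(-73 + 954) = 6*881 = 5286)
M*(-466) = 5286*(-466) = -2463276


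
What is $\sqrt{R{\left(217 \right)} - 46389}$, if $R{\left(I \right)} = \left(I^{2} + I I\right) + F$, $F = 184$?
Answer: $\sqrt{47973} \approx 219.03$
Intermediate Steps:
$R{\left(I \right)} = 184 + 2 I^{2}$ ($R{\left(I \right)} = \left(I^{2} + I I\right) + 184 = \left(I^{2} + I^{2}\right) + 184 = 2 I^{2} + 184 = 184 + 2 I^{2}$)
$\sqrt{R{\left(217 \right)} - 46389} = \sqrt{\left(184 + 2 \cdot 217^{2}\right) - 46389} = \sqrt{\left(184 + 2 \cdot 47089\right) - 46389} = \sqrt{\left(184 + 94178\right) - 46389} = \sqrt{94362 - 46389} = \sqrt{47973}$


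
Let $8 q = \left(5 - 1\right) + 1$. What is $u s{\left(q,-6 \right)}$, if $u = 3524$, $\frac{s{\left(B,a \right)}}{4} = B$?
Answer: $8810$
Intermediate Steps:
$q = \frac{5}{8}$ ($q = \frac{\left(5 - 1\right) + 1}{8} = \frac{4 + 1}{8} = \frac{1}{8} \cdot 5 = \frac{5}{8} \approx 0.625$)
$s{\left(B,a \right)} = 4 B$
$u s{\left(q,-6 \right)} = 3524 \cdot 4 \cdot \frac{5}{8} = 3524 \cdot \frac{5}{2} = 8810$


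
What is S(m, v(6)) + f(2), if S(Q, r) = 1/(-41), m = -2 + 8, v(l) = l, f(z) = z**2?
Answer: 163/41 ≈ 3.9756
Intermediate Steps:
m = 6
S(Q, r) = -1/41
S(m, v(6)) + f(2) = -1/41 + 2**2 = -1/41 + 4 = 163/41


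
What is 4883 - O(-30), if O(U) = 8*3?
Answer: 4859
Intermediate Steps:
O(U) = 24
4883 - O(-30) = 4883 - 1*24 = 4883 - 24 = 4859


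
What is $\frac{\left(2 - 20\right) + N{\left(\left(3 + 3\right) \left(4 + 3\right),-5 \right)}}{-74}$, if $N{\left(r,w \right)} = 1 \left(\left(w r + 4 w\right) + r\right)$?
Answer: $\frac{103}{37} \approx 2.7838$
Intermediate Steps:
$N{\left(r,w \right)} = r + 4 w + r w$ ($N{\left(r,w \right)} = 1 \left(\left(r w + 4 w\right) + r\right) = 1 \left(\left(4 w + r w\right) + r\right) = 1 \left(r + 4 w + r w\right) = r + 4 w + r w$)
$\frac{\left(2 - 20\right) + N{\left(\left(3 + 3\right) \left(4 + 3\right),-5 \right)}}{-74} = \frac{\left(2 - 20\right) + \left(\left(3 + 3\right) \left(4 + 3\right) + 4 \left(-5\right) + \left(3 + 3\right) \left(4 + 3\right) \left(-5\right)\right)}{-74} = - \frac{-18 + \left(6 \cdot 7 - 20 + 6 \cdot 7 \left(-5\right)\right)}{74} = - \frac{-18 + \left(42 - 20 + 42 \left(-5\right)\right)}{74} = - \frac{-18 - 188}{74} = \left(- \frac{1}{74}\right) \left(-206\right) = \frac{103}{37}$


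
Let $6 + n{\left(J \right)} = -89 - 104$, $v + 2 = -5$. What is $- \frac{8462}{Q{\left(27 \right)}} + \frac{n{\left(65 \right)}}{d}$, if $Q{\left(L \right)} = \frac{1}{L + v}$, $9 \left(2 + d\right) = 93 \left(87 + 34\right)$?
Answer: $- \frac{633804397}{3745} \approx -1.6924 \cdot 10^{5}$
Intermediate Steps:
$v = -7$ ($v = -2 - 5 = -7$)
$d = \frac{3745}{3}$ ($d = -2 + \frac{93 \left(87 + 34\right)}{9} = -2 + \frac{93 \cdot 121}{9} = -2 + \frac{1}{9} \cdot 11253 = -2 + \frac{3751}{3} = \frac{3745}{3} \approx 1248.3$)
$Q{\left(L \right)} = \frac{1}{-7 + L}$ ($Q{\left(L \right)} = \frac{1}{L - 7} = \frac{1}{-7 + L}$)
$n{\left(J \right)} = -199$ ($n{\left(J \right)} = -6 - 193 = -199$)
$- \frac{8462}{Q{\left(27 \right)}} + \frac{n{\left(65 \right)}}{d} = - \frac{8462}{\frac{1}{-7 + 27}} - \frac{199}{\frac{3745}{3}} = - \frac{8462}{\frac{1}{20}} - \frac{597}{3745} = - 8462 \frac{1}{\frac{1}{20}} - \frac{597}{3745} = \left(-8462\right) 20 - \frac{597}{3745} = -169240 - \frac{597}{3745} = - \frac{633804397}{3745}$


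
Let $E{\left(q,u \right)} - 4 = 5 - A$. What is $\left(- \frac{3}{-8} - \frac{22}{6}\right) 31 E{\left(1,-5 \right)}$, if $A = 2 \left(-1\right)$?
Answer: $- \frac{26939}{24} \approx -1122.5$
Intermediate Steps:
$A = -2$
$E{\left(q,u \right)} = 11$ ($E{\left(q,u \right)} = 4 + \left(5 - -2\right) = 4 + \left(5 + 2\right) = 4 + 7 = 11$)
$\left(- \frac{3}{-8} - \frac{22}{6}\right) 31 E{\left(1,-5 \right)} = \left(- \frac{3}{-8} - \frac{22}{6}\right) 31 \cdot 11 = \left(\left(-3\right) \left(- \frac{1}{8}\right) - \frac{11}{3}\right) 31 \cdot 11 = \left(\frac{3}{8} - \frac{11}{3}\right) 31 \cdot 11 = \left(- \frac{79}{24}\right) 31 \cdot 11 = \left(- \frac{2449}{24}\right) 11 = - \frac{26939}{24}$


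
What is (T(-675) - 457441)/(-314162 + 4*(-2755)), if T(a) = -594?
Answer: 458035/325182 ≈ 1.4086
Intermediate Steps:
(T(-675) - 457441)/(-314162 + 4*(-2755)) = (-594 - 457441)/(-314162 + 4*(-2755)) = -458035/(-314162 - 11020) = -458035/(-325182) = -458035*(-1/325182) = 458035/325182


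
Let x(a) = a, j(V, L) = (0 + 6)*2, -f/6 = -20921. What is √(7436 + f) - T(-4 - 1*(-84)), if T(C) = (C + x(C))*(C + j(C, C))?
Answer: -14720 + √132962 ≈ -14355.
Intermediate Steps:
f = 125526 (f = -6*(-20921) = 125526)
j(V, L) = 12 (j(V, L) = 6*2 = 12)
T(C) = 2*C*(12 + C) (T(C) = (C + C)*(C + 12) = (2*C)*(12 + C) = 2*C*(12 + C))
√(7436 + f) - T(-4 - 1*(-84)) = √(7436 + 125526) - 2*(-4 - 1*(-84))*(12 + (-4 - 1*(-84))) = √132962 - 2*(-4 + 84)*(12 + (-4 + 84)) = √132962 - 2*80*(12 + 80) = √132962 - 2*80*92 = √132962 - 1*14720 = √132962 - 14720 = -14720 + √132962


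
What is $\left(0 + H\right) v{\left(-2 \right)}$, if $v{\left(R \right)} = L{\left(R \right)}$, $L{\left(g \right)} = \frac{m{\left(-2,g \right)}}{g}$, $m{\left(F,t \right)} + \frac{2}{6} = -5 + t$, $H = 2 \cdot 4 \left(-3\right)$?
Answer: $-88$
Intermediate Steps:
$H = -24$ ($H = 8 \left(-3\right) = -24$)
$m{\left(F,t \right)} = - \frac{16}{3} + t$ ($m{\left(F,t \right)} = - \frac{1}{3} + \left(-5 + t\right) = - \frac{16}{3} + t$)
$L{\left(g \right)} = \frac{- \frac{16}{3} + g}{g}$
$v{\left(R \right)} = \frac{- \frac{16}{3} + R}{R}$
$\left(0 + H\right) v{\left(-2 \right)} = \left(0 - 24\right) \frac{- \frac{16}{3} - 2}{-2} = - 24 \left(\left(- \frac{1}{2}\right) \left(- \frac{22}{3}\right)\right) = \left(-24\right) \frac{11}{3} = -88$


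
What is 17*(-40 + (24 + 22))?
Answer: 102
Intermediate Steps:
17*(-40 + (24 + 22)) = 17*(-40 + 46) = 17*6 = 102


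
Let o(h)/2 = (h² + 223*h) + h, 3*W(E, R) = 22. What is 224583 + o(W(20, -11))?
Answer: 2051783/9 ≈ 2.2798e+5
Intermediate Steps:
W(E, R) = 22/3 (W(E, R) = (⅓)*22 = 22/3)
o(h) = 2*h² + 448*h (o(h) = 2*((h² + 223*h) + h) = 2*(h² + 224*h) = 2*h² + 448*h)
224583 + o(W(20, -11)) = 224583 + 2*(22/3)*(224 + 22/3) = 224583 + 2*(22/3)*(694/3) = 224583 + 30536/9 = 2051783/9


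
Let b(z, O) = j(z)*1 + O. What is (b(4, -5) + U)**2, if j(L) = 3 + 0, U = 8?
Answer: 36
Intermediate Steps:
j(L) = 3
b(z, O) = 3 + O (b(z, O) = 3*1 + O = 3 + O)
(b(4, -5) + U)**2 = ((3 - 5) + 8)**2 = (-2 + 8)**2 = 6**2 = 36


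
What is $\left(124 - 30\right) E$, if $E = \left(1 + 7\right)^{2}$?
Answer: $6016$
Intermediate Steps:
$E = 64$ ($E = 8^{2} = 64$)
$\left(124 - 30\right) E = \left(124 - 30\right) 64 = 94 \cdot 64 = 6016$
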